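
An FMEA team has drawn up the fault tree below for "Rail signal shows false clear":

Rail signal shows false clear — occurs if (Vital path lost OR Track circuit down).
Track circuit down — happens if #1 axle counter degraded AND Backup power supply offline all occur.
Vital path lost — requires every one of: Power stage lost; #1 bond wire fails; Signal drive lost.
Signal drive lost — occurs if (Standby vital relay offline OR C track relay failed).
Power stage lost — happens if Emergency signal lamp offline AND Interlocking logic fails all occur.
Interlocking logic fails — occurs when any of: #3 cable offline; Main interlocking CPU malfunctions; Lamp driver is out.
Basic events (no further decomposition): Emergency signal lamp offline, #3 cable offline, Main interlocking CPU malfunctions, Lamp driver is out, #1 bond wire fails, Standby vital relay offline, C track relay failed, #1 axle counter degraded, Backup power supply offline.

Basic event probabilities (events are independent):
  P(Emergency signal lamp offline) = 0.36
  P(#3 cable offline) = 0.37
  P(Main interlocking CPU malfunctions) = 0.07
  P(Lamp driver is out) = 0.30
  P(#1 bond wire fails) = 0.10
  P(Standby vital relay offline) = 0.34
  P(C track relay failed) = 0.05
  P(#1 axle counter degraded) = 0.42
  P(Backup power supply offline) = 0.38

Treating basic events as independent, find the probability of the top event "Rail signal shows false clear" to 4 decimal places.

0.1663

P(Interlocking logic fails) [OR] = 1 − (1−0.37) × (1−0.07) × (1−0.30) = 0.589870
P(Power stage lost) [AND] = 0.36 × 0.589870 = 0.212353
P(Signal drive lost) [OR] = 1 − (1−0.34) × (1−0.05) = 0.373000
P(Vital path lost) [AND] = 0.212353 × 0.10 × 0.373000 = 0.007921
P(Track circuit down) [AND] = 0.42 × 0.38 = 0.159600
P(Rail signal shows false clear) [OR] = 1 − (1−0.007921) × (1−0.159600) = 0.166257
Rounded to 4 decimal places: P(Rail signal shows false clear) ≈ 0.1663.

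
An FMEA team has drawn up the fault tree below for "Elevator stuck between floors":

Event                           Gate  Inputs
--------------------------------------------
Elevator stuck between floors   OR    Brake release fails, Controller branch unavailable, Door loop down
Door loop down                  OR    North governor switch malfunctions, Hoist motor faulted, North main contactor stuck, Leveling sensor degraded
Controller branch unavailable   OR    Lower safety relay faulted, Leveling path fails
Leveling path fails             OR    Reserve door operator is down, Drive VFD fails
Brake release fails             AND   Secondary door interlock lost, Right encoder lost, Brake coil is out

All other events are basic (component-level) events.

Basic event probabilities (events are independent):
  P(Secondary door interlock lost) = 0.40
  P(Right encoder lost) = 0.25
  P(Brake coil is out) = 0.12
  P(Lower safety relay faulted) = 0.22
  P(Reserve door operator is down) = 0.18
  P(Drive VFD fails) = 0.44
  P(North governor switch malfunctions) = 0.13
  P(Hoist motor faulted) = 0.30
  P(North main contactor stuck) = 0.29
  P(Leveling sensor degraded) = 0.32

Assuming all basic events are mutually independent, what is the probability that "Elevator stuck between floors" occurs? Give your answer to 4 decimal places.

P(Brake release fails) [AND] = 0.40 × 0.25 × 0.12 = 0.012000
P(Leveling path fails) [OR] = 1 − (1−0.18) × (1−0.44) = 0.540800
P(Controller branch unavailable) [OR] = 1 − (1−0.22) × (1−0.540800) = 0.641824
P(Door loop down) [OR] = 1 − (1−0.13) × (1−0.30) × (1−0.29) × (1−0.32) = 0.705975
P(Elevator stuck between floors) [OR] = 1 − (1−0.012000) × (1−0.641824) × (1−0.705975) = 0.895951
Rounded to 4 decimal places: P(Elevator stuck between floors) ≈ 0.8960.

0.8960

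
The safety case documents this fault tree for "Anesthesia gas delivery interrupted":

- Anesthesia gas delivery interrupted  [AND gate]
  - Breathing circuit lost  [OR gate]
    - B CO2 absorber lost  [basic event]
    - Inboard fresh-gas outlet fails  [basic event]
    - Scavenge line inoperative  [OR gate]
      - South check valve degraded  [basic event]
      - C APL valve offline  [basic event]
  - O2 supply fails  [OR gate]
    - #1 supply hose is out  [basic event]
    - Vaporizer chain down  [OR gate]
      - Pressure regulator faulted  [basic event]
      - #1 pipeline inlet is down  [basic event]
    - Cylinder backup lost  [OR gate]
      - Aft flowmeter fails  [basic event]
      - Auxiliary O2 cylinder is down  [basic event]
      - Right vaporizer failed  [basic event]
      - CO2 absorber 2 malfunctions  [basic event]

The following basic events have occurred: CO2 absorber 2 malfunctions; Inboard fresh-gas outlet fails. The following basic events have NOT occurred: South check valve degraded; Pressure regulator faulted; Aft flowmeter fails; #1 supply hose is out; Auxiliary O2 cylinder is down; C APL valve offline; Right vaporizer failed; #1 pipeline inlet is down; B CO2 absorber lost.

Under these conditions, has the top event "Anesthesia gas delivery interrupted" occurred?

Scavenge line inoperative [OR]: South check valve degraded=not, C APL valve offline=not → no input occurs → does not occur.
Breathing circuit lost [OR]: B CO2 absorber lost=not, Inboard fresh-gas outlet fails=occurs, Scavenge line inoperative=not → at least one input occurs → occurs.
Vaporizer chain down [OR]: Pressure regulator faulted=not, #1 pipeline inlet is down=not → no input occurs → does not occur.
Cylinder backup lost [OR]: Aft flowmeter fails=not, Auxiliary O2 cylinder is down=not, Right vaporizer failed=not, CO2 absorber 2 malfunctions=occurs → at least one input occurs → occurs.
O2 supply fails [OR]: #1 supply hose is out=not, Vaporizer chain down=not, Cylinder backup lost=occurs → at least one input occurs → occurs.
Anesthesia gas delivery interrupted [AND]: Breathing circuit lost=occurs, O2 supply fails=occurs → all inputs occur → occurs.

Yes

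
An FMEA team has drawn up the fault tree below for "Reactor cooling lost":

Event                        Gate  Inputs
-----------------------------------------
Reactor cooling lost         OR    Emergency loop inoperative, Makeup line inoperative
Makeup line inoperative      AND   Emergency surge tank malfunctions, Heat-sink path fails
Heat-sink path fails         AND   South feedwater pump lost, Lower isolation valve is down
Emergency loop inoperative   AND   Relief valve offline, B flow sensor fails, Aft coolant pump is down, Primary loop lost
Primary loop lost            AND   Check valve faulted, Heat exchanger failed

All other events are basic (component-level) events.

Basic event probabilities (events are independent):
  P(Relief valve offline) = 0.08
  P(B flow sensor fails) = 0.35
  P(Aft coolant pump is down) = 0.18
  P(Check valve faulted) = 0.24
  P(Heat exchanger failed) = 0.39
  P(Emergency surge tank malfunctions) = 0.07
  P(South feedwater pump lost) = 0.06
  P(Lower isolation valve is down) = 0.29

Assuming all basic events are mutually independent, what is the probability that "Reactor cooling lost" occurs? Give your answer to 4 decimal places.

0.0017

P(Primary loop lost) [AND] = 0.24 × 0.39 = 0.093600
P(Emergency loop inoperative) [AND] = 0.08 × 0.35 × 0.18 × 0.093600 = 0.000472
P(Heat-sink path fails) [AND] = 0.06 × 0.29 = 0.017400
P(Makeup line inoperative) [AND] = 0.07 × 0.017400 = 0.001218
P(Reactor cooling lost) [OR] = 1 − (1−0.000472) × (1−0.001218) = 0.001689
Rounded to 4 decimal places: P(Reactor cooling lost) ≈ 0.0017.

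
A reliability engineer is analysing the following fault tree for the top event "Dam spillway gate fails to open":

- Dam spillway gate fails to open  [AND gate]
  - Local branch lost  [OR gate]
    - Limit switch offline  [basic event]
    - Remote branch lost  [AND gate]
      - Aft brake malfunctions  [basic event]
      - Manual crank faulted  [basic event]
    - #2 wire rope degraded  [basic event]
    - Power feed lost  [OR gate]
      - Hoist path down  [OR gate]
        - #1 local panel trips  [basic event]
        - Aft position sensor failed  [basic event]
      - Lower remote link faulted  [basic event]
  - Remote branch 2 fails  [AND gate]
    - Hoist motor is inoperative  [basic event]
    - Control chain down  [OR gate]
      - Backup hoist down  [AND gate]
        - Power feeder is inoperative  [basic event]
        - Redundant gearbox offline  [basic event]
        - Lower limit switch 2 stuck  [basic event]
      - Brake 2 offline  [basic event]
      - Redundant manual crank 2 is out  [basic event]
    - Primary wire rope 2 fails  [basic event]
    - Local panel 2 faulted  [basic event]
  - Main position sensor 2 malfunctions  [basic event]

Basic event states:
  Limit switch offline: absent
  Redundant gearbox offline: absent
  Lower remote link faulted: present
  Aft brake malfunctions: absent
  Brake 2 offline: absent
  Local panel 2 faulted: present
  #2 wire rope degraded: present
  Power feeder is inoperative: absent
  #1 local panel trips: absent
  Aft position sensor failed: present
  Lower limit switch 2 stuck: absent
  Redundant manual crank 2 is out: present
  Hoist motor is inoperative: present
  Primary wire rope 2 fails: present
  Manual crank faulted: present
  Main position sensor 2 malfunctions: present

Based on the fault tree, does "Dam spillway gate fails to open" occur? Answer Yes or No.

Yes

Remote branch lost [AND]: Aft brake malfunctions=not, Manual crank faulted=occurs → not all inputs occur → does not occur.
Hoist path down [OR]: #1 local panel trips=not, Aft position sensor failed=occurs → at least one input occurs → occurs.
Power feed lost [OR]: Hoist path down=occurs, Lower remote link faulted=occurs → at least one input occurs → occurs.
Local branch lost [OR]: Limit switch offline=not, Remote branch lost=not, #2 wire rope degraded=occurs, Power feed lost=occurs → at least one input occurs → occurs.
Backup hoist down [AND]: Power feeder is inoperative=not, Redundant gearbox offline=not, Lower limit switch 2 stuck=not → not all inputs occur → does not occur.
Control chain down [OR]: Backup hoist down=not, Brake 2 offline=not, Redundant manual crank 2 is out=occurs → at least one input occurs → occurs.
Remote branch 2 fails [AND]: Hoist motor is inoperative=occurs, Control chain down=occurs, Primary wire rope 2 fails=occurs, Local panel 2 faulted=occurs → all inputs occur → occurs.
Dam spillway gate fails to open [AND]: Local branch lost=occurs, Remote branch 2 fails=occurs, Main position sensor 2 malfunctions=occurs → all inputs occur → occurs.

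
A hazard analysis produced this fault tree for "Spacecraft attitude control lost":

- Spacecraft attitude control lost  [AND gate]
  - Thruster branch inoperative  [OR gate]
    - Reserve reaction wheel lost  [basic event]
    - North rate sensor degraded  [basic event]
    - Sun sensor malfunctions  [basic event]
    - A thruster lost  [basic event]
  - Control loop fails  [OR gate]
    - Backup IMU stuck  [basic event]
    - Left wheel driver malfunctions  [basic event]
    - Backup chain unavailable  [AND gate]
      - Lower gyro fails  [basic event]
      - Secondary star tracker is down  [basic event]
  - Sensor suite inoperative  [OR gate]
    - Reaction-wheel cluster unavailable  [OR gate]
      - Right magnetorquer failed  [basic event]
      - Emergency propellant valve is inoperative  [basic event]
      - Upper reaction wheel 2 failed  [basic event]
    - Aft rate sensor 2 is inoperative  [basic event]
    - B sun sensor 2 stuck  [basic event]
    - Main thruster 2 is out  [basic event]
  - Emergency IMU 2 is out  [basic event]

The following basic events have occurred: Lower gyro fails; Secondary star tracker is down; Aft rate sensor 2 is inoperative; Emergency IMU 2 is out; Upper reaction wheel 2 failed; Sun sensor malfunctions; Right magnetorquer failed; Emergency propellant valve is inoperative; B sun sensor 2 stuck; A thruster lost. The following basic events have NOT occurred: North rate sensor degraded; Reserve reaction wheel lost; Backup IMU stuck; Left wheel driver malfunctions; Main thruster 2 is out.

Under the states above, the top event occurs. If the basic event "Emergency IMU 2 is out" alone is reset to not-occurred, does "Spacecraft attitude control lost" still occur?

Counterfactual: set "Emergency IMU 2 is out" to not occurred.
Thruster branch inoperative [OR]: Reserve reaction wheel lost=not, North rate sensor degraded=not, Sun sensor malfunctions=occurs, A thruster lost=occurs → at least one input occurs → occurs.
Backup chain unavailable [AND]: Lower gyro fails=occurs, Secondary star tracker is down=occurs → all inputs occur → occurs.
Control loop fails [OR]: Backup IMU stuck=not, Left wheel driver malfunctions=not, Backup chain unavailable=occurs → at least one input occurs → occurs.
Reaction-wheel cluster unavailable [OR]: Right magnetorquer failed=occurs, Emergency propellant valve is inoperative=occurs, Upper reaction wheel 2 failed=occurs → at least one input occurs → occurs.
Sensor suite inoperative [OR]: Reaction-wheel cluster unavailable=occurs, Aft rate sensor 2 is inoperative=occurs, B sun sensor 2 stuck=occurs, Main thruster 2 is out=not → at least one input occurs → occurs.
Spacecraft attitude control lost [AND]: Thruster branch inoperative=occurs, Control loop fails=occurs, Sensor suite inoperative=occurs, Emergency IMU 2 is out=not → not all inputs occur → does not occur.

No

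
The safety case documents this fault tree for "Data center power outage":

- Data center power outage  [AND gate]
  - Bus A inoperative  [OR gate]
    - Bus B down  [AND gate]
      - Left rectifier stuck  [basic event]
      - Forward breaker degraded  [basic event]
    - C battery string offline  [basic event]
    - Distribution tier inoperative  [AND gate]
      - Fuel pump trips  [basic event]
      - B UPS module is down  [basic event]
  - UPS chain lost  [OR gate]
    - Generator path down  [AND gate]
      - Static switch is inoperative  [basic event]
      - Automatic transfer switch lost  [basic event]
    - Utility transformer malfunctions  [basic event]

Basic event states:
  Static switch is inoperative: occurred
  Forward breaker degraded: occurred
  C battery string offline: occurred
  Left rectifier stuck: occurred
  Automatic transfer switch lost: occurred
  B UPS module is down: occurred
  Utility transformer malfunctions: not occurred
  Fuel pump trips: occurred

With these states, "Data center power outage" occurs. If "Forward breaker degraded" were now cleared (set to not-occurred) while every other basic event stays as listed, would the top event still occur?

Yes

Counterfactual: set "Forward breaker degraded" to not occurred.
Bus B down [AND]: Left rectifier stuck=occurs, Forward breaker degraded=not → not all inputs occur → does not occur.
Distribution tier inoperative [AND]: Fuel pump trips=occurs, B UPS module is down=occurs → all inputs occur → occurs.
Bus A inoperative [OR]: Bus B down=not, C battery string offline=occurs, Distribution tier inoperative=occurs → at least one input occurs → occurs.
Generator path down [AND]: Static switch is inoperative=occurs, Automatic transfer switch lost=occurs → all inputs occur → occurs.
UPS chain lost [OR]: Generator path down=occurs, Utility transformer malfunctions=not → at least one input occurs → occurs.
Data center power outage [AND]: Bus A inoperative=occurs, UPS chain lost=occurs → all inputs occur → occurs.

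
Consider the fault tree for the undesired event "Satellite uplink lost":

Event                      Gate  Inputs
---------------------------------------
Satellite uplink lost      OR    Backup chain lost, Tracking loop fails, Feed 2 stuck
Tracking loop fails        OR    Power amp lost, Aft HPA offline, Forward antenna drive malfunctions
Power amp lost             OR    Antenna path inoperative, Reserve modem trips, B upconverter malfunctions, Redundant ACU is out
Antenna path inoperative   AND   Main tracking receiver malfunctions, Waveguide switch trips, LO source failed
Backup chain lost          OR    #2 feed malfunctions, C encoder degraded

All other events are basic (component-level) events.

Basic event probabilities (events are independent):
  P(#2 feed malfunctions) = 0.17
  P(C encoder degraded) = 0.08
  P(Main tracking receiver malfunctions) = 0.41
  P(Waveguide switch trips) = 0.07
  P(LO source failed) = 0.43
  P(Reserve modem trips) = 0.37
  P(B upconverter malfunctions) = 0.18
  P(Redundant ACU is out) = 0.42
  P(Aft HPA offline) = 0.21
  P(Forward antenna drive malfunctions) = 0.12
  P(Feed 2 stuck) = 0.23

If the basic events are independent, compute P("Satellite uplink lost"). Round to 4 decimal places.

P(Backup chain lost) [OR] = 1 − (1−0.17) × (1−0.08) = 0.236400
P(Antenna path inoperative) [AND] = 0.41 × 0.07 × 0.43 = 0.012341
P(Power amp lost) [OR] = 1 − (1−0.012341) × (1−0.37) × (1−0.18) × (1−0.42) = 0.704070
P(Tracking loop fails) [OR] = 1 − (1−0.704070) × (1−0.21) × (1−0.12) = 0.794269
P(Satellite uplink lost) [OR] = 1 − (1−0.236400) × (1−0.794269) × (1−0.23) = 0.879036
Rounded to 4 decimal places: P(Satellite uplink lost) ≈ 0.8790.

0.8790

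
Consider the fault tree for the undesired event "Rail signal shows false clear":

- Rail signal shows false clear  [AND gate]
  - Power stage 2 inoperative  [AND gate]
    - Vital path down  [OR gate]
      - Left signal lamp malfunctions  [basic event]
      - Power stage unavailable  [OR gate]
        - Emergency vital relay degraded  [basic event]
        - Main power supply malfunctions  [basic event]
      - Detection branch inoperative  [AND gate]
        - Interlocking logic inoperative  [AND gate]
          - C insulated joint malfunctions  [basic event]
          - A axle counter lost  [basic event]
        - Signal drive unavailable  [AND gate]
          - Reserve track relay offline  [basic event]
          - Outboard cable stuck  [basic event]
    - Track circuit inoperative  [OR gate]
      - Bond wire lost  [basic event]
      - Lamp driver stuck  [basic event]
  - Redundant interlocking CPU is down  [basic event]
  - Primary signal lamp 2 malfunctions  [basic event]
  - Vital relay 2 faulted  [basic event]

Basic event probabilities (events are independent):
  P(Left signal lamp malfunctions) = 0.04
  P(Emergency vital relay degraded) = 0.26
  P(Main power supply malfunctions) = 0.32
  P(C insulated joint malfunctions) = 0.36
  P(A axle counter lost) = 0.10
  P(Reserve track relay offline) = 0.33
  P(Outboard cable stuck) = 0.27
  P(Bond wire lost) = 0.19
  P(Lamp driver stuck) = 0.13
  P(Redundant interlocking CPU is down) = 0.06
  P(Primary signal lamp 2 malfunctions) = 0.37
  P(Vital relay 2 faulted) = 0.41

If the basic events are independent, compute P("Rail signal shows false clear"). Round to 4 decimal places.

P(Power stage unavailable) [OR] = 1 − (1−0.26) × (1−0.32) = 0.496800
P(Interlocking logic inoperative) [AND] = 0.36 × 0.10 = 0.036000
P(Signal drive unavailable) [AND] = 0.33 × 0.27 = 0.089100
P(Detection branch inoperative) [AND] = 0.036000 × 0.089100 = 0.003208
P(Vital path down) [OR] = 1 − (1−0.04) × (1−0.496800) × (1−0.003208) = 0.518478
P(Track circuit inoperative) [OR] = 1 − (1−0.19) × (1−0.13) = 0.295300
P(Power stage 2 inoperative) [AND] = 0.518478 × 0.295300 = 0.153107
P(Rail signal shows false clear) [AND] = 0.153107 × 0.06 × 0.37 × 0.41 = 0.001394
Rounded to 4 decimal places: P(Rail signal shows false clear) ≈ 0.0014.

0.0014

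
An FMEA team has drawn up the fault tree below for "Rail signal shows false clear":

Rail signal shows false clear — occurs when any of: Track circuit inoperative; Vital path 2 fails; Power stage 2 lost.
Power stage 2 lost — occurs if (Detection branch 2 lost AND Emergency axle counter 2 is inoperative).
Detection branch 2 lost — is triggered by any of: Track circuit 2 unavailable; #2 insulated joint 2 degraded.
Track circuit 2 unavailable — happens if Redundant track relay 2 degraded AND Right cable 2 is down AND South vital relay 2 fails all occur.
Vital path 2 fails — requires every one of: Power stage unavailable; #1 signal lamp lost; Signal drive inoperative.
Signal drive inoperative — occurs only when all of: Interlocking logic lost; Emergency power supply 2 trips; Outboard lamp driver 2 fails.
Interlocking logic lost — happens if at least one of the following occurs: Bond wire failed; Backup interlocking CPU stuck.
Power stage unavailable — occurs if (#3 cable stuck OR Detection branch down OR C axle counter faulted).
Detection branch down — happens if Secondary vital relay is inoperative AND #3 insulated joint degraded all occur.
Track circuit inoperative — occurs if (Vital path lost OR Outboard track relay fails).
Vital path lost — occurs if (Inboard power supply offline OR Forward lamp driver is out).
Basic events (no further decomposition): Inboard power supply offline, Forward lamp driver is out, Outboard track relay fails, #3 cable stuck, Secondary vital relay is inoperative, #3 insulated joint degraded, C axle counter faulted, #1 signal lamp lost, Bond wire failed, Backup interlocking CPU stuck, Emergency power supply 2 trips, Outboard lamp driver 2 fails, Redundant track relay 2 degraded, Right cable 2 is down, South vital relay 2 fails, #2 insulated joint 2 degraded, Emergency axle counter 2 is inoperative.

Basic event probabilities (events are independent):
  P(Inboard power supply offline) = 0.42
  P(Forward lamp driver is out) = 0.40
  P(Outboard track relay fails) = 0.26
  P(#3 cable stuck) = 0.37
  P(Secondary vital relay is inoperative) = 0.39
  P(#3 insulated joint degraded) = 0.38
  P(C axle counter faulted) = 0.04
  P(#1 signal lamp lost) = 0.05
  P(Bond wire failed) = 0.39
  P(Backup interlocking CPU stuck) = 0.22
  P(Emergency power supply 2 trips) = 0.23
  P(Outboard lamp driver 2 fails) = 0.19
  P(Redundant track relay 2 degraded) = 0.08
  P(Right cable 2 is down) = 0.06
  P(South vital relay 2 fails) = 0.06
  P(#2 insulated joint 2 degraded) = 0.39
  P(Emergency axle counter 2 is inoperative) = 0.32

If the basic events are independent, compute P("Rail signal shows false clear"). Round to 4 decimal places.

0.7748

P(Vital path lost) [OR] = 1 − (1−0.42) × (1−0.40) = 0.652000
P(Track circuit inoperative) [OR] = 1 − (1−0.652000) × (1−0.26) = 0.742480
P(Detection branch down) [AND] = 0.39 × 0.38 = 0.148200
P(Power stage unavailable) [OR] = 1 − (1−0.37) × (1−0.148200) × (1−0.04) = 0.484831
P(Interlocking logic lost) [OR] = 1 − (1−0.39) × (1−0.22) = 0.524200
P(Signal drive inoperative) [AND] = 0.524200 × 0.23 × 0.19 = 0.022908
P(Vital path 2 fails) [AND] = 0.484831 × 0.05 × 0.022908 = 0.000555
P(Track circuit 2 unavailable) [AND] = 0.08 × 0.06 × 0.06 = 0.000288
P(Detection branch 2 lost) [OR] = 1 − (1−0.000288) × (1−0.39) = 0.390176
P(Power stage 2 lost) [AND] = 0.390176 × 0.32 = 0.124856
P(Rail signal shows false clear) [OR] = 1 − (1−0.742480) × (1−0.000555) × (1−0.124856) = 0.774758
Rounded to 4 decimal places: P(Rail signal shows false clear) ≈ 0.7748.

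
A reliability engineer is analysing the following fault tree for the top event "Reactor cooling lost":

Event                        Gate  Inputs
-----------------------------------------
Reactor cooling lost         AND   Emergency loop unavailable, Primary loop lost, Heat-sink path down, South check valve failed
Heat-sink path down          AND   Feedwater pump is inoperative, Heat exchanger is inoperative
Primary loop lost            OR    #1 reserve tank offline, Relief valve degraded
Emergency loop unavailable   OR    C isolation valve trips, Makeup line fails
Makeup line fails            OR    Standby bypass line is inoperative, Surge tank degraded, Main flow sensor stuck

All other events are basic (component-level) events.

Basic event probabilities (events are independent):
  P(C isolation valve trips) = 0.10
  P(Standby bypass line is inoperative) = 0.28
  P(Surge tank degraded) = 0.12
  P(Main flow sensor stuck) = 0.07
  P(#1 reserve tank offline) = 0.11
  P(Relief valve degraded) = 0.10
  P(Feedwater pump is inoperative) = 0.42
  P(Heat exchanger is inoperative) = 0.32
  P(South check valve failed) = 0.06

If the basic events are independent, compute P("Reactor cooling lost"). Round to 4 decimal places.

0.0008

P(Makeup line fails) [OR] = 1 − (1−0.28) × (1−0.12) × (1−0.07) = 0.410752
P(Emergency loop unavailable) [OR] = 1 − (1−0.10) × (1−0.410752) = 0.469677
P(Primary loop lost) [OR] = 1 − (1−0.11) × (1−0.10) = 0.199000
P(Heat-sink path down) [AND] = 0.42 × 0.32 = 0.134400
P(Reactor cooling lost) [AND] = 0.469677 × 0.199000 × 0.134400 × 0.06 = 0.000754
Rounded to 4 decimal places: P(Reactor cooling lost) ≈ 0.0008.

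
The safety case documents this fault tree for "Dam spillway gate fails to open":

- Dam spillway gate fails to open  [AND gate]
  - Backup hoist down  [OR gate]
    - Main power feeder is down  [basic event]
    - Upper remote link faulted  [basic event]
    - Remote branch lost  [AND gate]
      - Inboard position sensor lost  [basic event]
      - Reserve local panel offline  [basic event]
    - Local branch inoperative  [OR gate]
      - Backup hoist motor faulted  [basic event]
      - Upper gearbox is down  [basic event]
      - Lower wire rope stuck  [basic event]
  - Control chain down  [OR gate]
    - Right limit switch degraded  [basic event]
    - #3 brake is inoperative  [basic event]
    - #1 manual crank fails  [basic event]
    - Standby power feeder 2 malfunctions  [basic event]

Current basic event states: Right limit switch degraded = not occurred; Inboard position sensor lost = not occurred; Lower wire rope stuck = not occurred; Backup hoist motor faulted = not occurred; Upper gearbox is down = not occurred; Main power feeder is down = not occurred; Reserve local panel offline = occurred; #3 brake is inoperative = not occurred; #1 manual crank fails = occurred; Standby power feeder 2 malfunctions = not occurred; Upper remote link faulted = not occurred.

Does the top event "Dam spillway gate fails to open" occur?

Remote branch lost [AND]: Inboard position sensor lost=not, Reserve local panel offline=occurs → not all inputs occur → does not occur.
Local branch inoperative [OR]: Backup hoist motor faulted=not, Upper gearbox is down=not, Lower wire rope stuck=not → no input occurs → does not occur.
Backup hoist down [OR]: Main power feeder is down=not, Upper remote link faulted=not, Remote branch lost=not, Local branch inoperative=not → no input occurs → does not occur.
Control chain down [OR]: Right limit switch degraded=not, #3 brake is inoperative=not, #1 manual crank fails=occurs, Standby power feeder 2 malfunctions=not → at least one input occurs → occurs.
Dam spillway gate fails to open [AND]: Backup hoist down=not, Control chain down=occurs → not all inputs occur → does not occur.

No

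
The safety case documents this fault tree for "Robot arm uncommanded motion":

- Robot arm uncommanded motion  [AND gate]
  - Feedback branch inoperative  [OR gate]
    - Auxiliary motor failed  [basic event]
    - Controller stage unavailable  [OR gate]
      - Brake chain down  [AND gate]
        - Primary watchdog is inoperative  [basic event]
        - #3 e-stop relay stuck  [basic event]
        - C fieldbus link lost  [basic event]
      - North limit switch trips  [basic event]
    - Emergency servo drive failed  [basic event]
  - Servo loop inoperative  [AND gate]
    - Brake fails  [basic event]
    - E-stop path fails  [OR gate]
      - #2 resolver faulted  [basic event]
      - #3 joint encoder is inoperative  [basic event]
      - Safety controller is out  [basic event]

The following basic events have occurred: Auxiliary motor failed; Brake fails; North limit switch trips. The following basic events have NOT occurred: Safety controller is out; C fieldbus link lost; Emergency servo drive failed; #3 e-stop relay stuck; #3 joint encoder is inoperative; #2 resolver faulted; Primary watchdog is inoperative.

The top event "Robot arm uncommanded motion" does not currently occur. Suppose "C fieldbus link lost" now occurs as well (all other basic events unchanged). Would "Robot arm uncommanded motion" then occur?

No

Counterfactual: set "C fieldbus link lost" to occurred.
Brake chain down [AND]: Primary watchdog is inoperative=not, #3 e-stop relay stuck=not, C fieldbus link lost=occurs → not all inputs occur → does not occur.
Controller stage unavailable [OR]: Brake chain down=not, North limit switch trips=occurs → at least one input occurs → occurs.
Feedback branch inoperative [OR]: Auxiliary motor failed=occurs, Controller stage unavailable=occurs, Emergency servo drive failed=not → at least one input occurs → occurs.
E-stop path fails [OR]: #2 resolver faulted=not, #3 joint encoder is inoperative=not, Safety controller is out=not → no input occurs → does not occur.
Servo loop inoperative [AND]: Brake fails=occurs, E-stop path fails=not → not all inputs occur → does not occur.
Robot arm uncommanded motion [AND]: Feedback branch inoperative=occurs, Servo loop inoperative=not → not all inputs occur → does not occur.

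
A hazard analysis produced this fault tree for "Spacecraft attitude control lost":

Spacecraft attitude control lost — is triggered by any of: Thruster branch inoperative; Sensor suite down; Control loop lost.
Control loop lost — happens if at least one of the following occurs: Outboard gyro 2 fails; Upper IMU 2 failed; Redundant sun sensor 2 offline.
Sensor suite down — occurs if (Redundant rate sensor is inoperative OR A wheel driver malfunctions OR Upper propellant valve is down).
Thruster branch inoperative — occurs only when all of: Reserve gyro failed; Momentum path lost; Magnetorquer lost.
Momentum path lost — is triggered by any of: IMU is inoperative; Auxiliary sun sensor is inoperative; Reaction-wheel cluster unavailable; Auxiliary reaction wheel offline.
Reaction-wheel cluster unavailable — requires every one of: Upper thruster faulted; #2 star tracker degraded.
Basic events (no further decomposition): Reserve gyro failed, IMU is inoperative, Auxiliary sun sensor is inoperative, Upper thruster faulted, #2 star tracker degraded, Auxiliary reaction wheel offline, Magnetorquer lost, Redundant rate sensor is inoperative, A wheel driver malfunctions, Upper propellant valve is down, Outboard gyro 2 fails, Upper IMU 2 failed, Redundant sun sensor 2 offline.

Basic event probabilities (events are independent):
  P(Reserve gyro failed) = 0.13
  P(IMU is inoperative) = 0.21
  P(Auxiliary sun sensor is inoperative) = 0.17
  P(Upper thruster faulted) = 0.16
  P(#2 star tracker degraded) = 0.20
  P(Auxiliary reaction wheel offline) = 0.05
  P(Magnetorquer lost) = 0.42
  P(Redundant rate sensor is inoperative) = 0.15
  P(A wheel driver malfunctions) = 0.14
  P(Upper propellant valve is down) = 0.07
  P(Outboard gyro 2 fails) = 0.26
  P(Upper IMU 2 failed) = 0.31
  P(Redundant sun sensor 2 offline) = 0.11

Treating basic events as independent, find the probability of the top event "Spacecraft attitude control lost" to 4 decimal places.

0.6978

P(Reaction-wheel cluster unavailable) [AND] = 0.16 × 0.20 = 0.032000
P(Momentum path lost) [OR] = 1 − (1−0.21) × (1−0.17) × (1−0.032000) × (1−0.05) = 0.397018
P(Thruster branch inoperative) [AND] = 0.13 × 0.397018 × 0.42 = 0.021677
P(Sensor suite down) [OR] = 1 − (1−0.15) × (1−0.14) × (1−0.07) = 0.320170
P(Control loop lost) [OR] = 1 − (1−0.26) × (1−0.31) × (1−0.11) = 0.545566
P(Spacecraft attitude control lost) [OR] = 1 − (1−0.021677) × (1−0.320170) × (1−0.545566) = 0.697759
Rounded to 4 decimal places: P(Spacecraft attitude control lost) ≈ 0.6978.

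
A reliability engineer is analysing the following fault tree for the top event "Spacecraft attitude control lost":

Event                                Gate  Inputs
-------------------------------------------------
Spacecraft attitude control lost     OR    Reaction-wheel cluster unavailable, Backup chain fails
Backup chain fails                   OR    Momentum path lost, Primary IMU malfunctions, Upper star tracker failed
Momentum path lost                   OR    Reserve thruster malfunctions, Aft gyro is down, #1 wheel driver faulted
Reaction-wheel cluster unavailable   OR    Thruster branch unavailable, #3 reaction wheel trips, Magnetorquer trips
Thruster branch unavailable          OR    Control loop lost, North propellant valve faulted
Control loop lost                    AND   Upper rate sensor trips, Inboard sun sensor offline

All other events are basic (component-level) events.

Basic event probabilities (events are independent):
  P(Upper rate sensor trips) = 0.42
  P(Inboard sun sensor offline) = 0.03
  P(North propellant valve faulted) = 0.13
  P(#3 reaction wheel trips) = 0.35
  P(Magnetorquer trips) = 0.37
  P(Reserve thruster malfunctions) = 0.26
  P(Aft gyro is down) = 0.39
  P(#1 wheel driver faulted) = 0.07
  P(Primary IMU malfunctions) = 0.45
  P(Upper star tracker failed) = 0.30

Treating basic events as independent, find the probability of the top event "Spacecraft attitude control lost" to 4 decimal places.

0.9431

P(Control loop lost) [AND] = 0.42 × 0.03 = 0.012600
P(Thruster branch unavailable) [OR] = 1 − (1−0.012600) × (1−0.13) = 0.140962
P(Reaction-wheel cluster unavailable) [OR] = 1 − (1−0.140962) × (1−0.35) × (1−0.37) = 0.648224
P(Momentum path lost) [OR] = 1 − (1−0.26) × (1−0.39) × (1−0.07) = 0.580198
P(Backup chain fails) [OR] = 1 − (1−0.580198) × (1−0.45) × (1−0.30) = 0.838376
P(Spacecraft attitude control lost) [OR] = 1 − (1−0.648224) × (1−0.838376) = 0.943145
Rounded to 4 decimal places: P(Spacecraft attitude control lost) ≈ 0.9431.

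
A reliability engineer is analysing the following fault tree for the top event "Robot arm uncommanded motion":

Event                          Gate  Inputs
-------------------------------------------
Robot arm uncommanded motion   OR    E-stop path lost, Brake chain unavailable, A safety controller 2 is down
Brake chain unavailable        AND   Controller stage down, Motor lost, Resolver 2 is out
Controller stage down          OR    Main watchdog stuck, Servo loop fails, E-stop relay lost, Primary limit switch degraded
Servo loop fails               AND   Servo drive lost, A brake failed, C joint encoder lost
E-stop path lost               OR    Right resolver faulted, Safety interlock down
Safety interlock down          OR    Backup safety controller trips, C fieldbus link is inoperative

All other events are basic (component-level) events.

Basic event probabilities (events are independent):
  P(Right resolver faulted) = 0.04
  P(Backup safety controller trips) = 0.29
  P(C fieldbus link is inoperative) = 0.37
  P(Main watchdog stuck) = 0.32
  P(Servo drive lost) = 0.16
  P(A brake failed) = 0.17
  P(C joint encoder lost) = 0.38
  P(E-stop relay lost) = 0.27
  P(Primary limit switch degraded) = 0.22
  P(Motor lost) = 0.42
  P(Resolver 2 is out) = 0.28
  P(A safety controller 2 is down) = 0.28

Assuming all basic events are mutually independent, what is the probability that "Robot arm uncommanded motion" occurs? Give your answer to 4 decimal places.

P(Safety interlock down) [OR] = 1 − (1−0.29) × (1−0.37) = 0.552700
P(E-stop path lost) [OR] = 1 − (1−0.04) × (1−0.552700) = 0.570592
P(Servo loop fails) [AND] = 0.16 × 0.17 × 0.38 = 0.010336
P(Controller stage down) [OR] = 1 − (1−0.32) × (1−0.010336) × (1−0.27) × (1−0.22) = 0.616810
P(Brake chain unavailable) [AND] = 0.616810 × 0.42 × 0.28 = 0.072537
P(Robot arm uncommanded motion) [OR] = 1 − (1−0.570592) × (1−0.072537) × (1−0.28) = 0.713253
Rounded to 4 decimal places: P(Robot arm uncommanded motion) ≈ 0.7133.

0.7133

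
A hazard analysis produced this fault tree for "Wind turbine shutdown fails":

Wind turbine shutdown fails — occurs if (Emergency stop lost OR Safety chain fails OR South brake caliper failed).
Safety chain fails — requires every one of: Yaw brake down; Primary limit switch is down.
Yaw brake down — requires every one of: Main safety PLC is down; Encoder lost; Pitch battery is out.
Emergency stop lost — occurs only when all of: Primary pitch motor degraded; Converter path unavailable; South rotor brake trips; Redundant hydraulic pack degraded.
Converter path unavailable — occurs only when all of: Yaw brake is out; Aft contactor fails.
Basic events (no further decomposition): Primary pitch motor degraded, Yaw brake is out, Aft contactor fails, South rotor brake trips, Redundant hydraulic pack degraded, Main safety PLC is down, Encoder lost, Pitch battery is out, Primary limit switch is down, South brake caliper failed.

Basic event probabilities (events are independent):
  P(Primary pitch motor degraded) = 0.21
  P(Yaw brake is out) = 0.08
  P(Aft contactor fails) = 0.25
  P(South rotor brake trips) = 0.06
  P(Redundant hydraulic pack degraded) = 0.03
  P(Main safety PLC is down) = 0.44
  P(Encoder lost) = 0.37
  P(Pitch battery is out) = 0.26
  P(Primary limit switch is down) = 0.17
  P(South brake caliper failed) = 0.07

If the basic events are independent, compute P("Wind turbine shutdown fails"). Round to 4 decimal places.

P(Converter path unavailable) [AND] = 0.08 × 0.25 = 0.020000
P(Emergency stop lost) [AND] = 0.21 × 0.020000 × 0.06 × 0.03 = 0.000008
P(Yaw brake down) [AND] = 0.44 × 0.37 × 0.26 = 0.042328
P(Safety chain fails) [AND] = 0.042328 × 0.17 = 0.007196
P(Wind turbine shutdown fails) [OR] = 1 − (1−0.000008) × (1−0.007196) × (1−0.07) = 0.076700
Rounded to 4 decimal places: P(Wind turbine shutdown fails) ≈ 0.0767.

0.0767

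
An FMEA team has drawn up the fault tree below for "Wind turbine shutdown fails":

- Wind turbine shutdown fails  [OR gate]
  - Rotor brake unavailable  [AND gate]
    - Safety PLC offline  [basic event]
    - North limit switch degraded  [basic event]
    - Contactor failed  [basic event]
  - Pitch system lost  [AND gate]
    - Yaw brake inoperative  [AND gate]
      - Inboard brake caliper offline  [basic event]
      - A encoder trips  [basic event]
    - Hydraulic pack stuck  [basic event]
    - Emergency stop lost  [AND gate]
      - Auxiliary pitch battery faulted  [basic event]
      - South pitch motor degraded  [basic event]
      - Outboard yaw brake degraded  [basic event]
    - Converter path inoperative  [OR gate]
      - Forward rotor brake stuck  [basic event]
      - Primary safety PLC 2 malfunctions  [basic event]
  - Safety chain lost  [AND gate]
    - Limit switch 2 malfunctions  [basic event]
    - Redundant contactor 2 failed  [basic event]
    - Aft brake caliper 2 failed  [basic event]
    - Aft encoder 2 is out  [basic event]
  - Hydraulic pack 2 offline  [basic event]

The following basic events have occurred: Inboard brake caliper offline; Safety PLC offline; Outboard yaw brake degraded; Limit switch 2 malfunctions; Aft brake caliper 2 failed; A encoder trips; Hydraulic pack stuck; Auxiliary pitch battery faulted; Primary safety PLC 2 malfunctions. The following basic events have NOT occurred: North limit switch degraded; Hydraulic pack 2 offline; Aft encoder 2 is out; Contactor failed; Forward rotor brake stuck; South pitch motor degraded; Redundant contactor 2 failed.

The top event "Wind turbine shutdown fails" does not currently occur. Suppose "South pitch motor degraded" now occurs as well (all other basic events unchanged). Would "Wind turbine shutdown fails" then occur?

Counterfactual: set "South pitch motor degraded" to occurred.
Rotor brake unavailable [AND]: Safety PLC offline=occurs, North limit switch degraded=not, Contactor failed=not → not all inputs occur → does not occur.
Yaw brake inoperative [AND]: Inboard brake caliper offline=occurs, A encoder trips=occurs → all inputs occur → occurs.
Emergency stop lost [AND]: Auxiliary pitch battery faulted=occurs, South pitch motor degraded=occurs, Outboard yaw brake degraded=occurs → all inputs occur → occurs.
Converter path inoperative [OR]: Forward rotor brake stuck=not, Primary safety PLC 2 malfunctions=occurs → at least one input occurs → occurs.
Pitch system lost [AND]: Yaw brake inoperative=occurs, Hydraulic pack stuck=occurs, Emergency stop lost=occurs, Converter path inoperative=occurs → all inputs occur → occurs.
Safety chain lost [AND]: Limit switch 2 malfunctions=occurs, Redundant contactor 2 failed=not, Aft brake caliper 2 failed=occurs, Aft encoder 2 is out=not → not all inputs occur → does not occur.
Wind turbine shutdown fails [OR]: Rotor brake unavailable=not, Pitch system lost=occurs, Safety chain lost=not, Hydraulic pack 2 offline=not → at least one input occurs → occurs.

Yes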